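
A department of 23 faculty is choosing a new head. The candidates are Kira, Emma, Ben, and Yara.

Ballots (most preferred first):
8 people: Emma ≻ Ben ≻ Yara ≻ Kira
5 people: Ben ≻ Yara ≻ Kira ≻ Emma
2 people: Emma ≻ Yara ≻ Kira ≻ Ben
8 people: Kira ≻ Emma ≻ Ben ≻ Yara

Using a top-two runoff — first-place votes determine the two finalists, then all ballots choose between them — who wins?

Kira

Round 1 first-place votes: Kira 8, Emma 10, Ben 5, Yara 0. Emma and Kira advance.
Runoff: Emma is ranked above Kira on 10 ballots, Kira above Emma on 13.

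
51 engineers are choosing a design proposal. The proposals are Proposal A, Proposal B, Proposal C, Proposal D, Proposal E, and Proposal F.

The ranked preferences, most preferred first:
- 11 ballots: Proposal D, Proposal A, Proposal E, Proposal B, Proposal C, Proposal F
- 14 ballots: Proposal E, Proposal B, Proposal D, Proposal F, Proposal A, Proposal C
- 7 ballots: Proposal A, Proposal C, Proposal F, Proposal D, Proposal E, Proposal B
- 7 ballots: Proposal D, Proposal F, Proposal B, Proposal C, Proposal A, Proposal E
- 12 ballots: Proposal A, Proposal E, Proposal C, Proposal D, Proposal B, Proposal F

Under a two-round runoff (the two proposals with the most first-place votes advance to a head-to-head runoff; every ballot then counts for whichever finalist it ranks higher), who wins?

Proposal D

Round 1 first-place votes: Proposal A 19, Proposal B 0, Proposal C 0, Proposal D 18, Proposal E 14, Proposal F 0. Proposal A and Proposal D advance.
Runoff: Proposal A is ranked above Proposal D on 19 ballots, Proposal D above Proposal A on 32.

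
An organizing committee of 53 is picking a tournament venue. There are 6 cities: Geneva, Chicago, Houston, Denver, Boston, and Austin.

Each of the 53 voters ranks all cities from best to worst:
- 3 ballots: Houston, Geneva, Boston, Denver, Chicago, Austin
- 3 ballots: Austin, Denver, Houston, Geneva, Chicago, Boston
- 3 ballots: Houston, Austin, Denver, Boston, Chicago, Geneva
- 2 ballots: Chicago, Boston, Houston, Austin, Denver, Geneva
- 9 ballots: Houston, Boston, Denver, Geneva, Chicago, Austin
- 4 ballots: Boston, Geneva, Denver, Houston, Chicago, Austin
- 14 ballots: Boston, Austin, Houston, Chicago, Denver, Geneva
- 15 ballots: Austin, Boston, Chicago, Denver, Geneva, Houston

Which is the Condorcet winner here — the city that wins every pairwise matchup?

Boston vs Geneva: 47–6
Boston vs Chicago: 48–5
Boston vs Houston: 35–18
Boston vs Denver: 47–6
Boston vs Austin: 32–21
Boston beats every other city.

Boston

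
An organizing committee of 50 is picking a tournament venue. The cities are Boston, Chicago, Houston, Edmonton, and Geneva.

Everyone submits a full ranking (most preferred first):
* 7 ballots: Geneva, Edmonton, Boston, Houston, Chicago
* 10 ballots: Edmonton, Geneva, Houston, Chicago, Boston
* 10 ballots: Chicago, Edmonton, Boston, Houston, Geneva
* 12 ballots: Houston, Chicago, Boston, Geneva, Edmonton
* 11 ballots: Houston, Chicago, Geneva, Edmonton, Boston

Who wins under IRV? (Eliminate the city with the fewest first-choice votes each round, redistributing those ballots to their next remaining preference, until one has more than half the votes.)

Edmonton

Round 1: Boston 0, Chicago 10, Houston 23, Edmonton 10, Geneva 7. Boston eliminated.
Round 2: Chicago 10, Houston 23, Edmonton 10, Geneva 7. Geneva eliminated.
Round 3: Chicago 10, Houston 23, Edmonton 17. Chicago eliminated.
Round 4: Houston 23, Edmonton 27. Edmonton has a majority (≥26).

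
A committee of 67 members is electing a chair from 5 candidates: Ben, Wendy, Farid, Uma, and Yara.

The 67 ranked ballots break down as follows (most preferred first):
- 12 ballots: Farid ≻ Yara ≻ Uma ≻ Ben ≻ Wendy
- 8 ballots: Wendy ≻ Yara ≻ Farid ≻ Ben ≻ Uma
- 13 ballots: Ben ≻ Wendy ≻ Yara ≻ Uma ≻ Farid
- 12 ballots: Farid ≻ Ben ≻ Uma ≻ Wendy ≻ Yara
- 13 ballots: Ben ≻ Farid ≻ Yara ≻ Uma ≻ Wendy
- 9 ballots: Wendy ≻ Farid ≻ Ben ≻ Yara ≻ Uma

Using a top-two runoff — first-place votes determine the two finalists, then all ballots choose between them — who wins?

Farid

Round 1 first-place votes: Ben 26, Wendy 17, Farid 24, Uma 0, Yara 0. Ben and Farid advance.
Runoff: Ben is ranked above Farid on 26 ballots, Farid above Ben on 41.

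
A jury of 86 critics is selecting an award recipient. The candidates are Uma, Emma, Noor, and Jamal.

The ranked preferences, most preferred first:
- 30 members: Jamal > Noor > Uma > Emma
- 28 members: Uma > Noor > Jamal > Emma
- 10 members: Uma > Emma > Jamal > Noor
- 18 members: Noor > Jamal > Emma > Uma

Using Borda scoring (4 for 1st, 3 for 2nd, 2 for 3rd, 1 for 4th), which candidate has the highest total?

Uma: 30×2 + 28×4 + 10×4 + 18×1 = 230
Emma: 30×1 + 28×1 + 10×3 + 18×2 = 124
Noor: 30×3 + 28×3 + 10×1 + 18×4 = 256
Jamal: 30×4 + 28×2 + 10×2 + 18×3 = 250

Noor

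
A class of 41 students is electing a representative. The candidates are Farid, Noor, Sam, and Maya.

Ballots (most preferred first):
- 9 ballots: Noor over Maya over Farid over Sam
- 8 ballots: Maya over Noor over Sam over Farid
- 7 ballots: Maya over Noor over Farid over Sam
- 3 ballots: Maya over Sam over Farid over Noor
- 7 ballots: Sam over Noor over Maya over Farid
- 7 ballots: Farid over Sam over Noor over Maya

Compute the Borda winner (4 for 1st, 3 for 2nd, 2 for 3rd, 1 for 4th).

Maya

Farid: 9×2 + 8×1 + 7×2 + 3×2 + 7×1 + 7×4 = 81
Noor: 9×4 + 8×3 + 7×3 + 3×1 + 7×3 + 7×2 = 119
Sam: 9×1 + 8×2 + 7×1 + 3×3 + 7×4 + 7×3 = 90
Maya: 9×3 + 8×4 + 7×4 + 3×4 + 7×2 + 7×1 = 120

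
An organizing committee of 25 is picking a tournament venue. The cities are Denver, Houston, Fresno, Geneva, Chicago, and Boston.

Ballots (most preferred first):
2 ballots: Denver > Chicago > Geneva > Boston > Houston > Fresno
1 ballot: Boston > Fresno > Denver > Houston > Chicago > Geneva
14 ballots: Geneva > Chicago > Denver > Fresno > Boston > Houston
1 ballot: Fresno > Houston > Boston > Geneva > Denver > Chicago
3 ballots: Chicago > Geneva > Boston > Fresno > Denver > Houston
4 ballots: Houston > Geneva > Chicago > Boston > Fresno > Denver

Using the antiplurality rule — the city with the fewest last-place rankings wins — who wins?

Boston

Last-place votes: Denver 4, Houston 17, Fresno 2, Geneva 1, Chicago 1, Boston 0.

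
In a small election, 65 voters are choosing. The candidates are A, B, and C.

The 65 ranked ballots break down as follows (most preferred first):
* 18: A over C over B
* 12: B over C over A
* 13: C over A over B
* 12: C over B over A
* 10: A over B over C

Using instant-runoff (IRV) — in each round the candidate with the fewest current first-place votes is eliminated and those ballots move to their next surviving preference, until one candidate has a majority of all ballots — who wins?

C

Round 1: A 28, B 12, C 25. B eliminated.
Round 2: A 28, C 37. C has a majority (≥33).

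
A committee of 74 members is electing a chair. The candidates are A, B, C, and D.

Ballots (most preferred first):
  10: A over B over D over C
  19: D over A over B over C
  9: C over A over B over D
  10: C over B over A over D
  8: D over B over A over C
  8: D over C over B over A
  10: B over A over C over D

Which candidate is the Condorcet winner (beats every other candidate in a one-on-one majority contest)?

A

A vs B: 38–36
A vs C: 47–27
A vs D: 39–35
A beats every other candidate.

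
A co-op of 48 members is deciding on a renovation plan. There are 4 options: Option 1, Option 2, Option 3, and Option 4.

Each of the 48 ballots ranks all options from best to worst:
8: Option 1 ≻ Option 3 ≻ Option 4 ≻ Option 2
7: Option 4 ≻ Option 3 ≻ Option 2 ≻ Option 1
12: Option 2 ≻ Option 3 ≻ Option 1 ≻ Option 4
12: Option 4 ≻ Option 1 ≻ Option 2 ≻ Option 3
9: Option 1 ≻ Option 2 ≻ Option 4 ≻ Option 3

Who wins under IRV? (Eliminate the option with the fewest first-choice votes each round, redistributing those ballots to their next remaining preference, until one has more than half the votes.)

Round 1: Option 1 17, Option 2 12, Option 3 0, Option 4 19. Option 3 eliminated.
Round 2: Option 1 17, Option 2 12, Option 4 19. Option 2 eliminated.
Round 3: Option 1 29, Option 4 19. Option 1 has a majority (≥25).

Option 1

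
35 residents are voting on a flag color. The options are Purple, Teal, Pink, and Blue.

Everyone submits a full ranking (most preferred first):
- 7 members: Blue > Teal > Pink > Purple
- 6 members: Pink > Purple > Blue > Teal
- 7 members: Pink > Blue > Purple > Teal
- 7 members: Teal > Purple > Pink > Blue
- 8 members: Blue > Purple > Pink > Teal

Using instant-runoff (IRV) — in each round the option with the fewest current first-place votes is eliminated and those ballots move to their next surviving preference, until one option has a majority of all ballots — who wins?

Round 1: Purple 0, Teal 7, Pink 13, Blue 15. Purple eliminated.
Round 2: Teal 7, Pink 13, Blue 15. Teal eliminated.
Round 3: Pink 20, Blue 15. Pink has a majority (≥18).

Pink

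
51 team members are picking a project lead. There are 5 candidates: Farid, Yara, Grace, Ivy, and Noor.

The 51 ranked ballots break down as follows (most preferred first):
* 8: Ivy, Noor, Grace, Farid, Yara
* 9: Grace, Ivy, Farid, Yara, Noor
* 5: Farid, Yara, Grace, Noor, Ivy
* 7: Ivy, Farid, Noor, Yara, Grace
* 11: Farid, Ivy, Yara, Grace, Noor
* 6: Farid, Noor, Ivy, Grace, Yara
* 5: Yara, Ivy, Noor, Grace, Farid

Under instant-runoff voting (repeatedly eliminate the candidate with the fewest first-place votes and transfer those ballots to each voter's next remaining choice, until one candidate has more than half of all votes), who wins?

Ivy

Round 1: Farid 22, Yara 5, Grace 9, Ivy 15, Noor 0. Noor eliminated.
Round 2: Farid 22, Yara 5, Grace 9, Ivy 15. Yara eliminated.
Round 3: Farid 22, Grace 9, Ivy 20. Grace eliminated.
Round 4: Farid 22, Ivy 29. Ivy has a majority (≥26).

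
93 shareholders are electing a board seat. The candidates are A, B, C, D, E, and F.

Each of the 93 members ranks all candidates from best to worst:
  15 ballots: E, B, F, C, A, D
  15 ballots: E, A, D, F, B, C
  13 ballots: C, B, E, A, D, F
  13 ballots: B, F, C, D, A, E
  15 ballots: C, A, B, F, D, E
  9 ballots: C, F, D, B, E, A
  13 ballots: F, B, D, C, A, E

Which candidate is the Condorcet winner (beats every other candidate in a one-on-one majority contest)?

B

B vs A: 63–30
B vs C: 56–37
B vs D: 69–24
B vs E: 63–30
B vs F: 56–37
B beats every other candidate.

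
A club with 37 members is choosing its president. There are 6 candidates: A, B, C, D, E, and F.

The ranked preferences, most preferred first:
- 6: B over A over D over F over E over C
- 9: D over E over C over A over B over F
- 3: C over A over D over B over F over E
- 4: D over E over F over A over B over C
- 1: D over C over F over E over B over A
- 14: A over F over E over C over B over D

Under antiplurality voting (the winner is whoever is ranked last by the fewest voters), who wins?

Last-place votes: A 1, B 0, C 10, D 14, E 3, F 9.

B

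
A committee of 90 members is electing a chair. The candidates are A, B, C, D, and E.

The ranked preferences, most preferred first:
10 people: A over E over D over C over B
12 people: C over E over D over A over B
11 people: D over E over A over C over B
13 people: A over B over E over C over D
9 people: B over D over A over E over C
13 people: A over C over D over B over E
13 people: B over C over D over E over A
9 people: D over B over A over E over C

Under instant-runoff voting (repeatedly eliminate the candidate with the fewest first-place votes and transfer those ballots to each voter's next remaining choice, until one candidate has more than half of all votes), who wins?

Round 1: A 36, B 22, C 12, D 20, E 0. E eliminated.
Round 2: A 36, B 22, C 12, D 20. C eliminated.
Round 3: A 36, B 22, D 32. B eliminated.
Round 4: A 36, D 54. D has a majority (≥46).

D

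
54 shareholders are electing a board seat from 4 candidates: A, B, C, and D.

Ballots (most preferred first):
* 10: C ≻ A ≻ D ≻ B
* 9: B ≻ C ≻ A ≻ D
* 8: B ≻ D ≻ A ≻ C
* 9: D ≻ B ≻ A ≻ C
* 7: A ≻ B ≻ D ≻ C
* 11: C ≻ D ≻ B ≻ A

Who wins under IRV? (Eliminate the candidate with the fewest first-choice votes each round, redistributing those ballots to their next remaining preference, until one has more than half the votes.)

B

Round 1: A 7, B 17, C 21, D 9. A eliminated.
Round 2: B 24, C 21, D 9. D eliminated.
Round 3: B 33, C 21. B has a majority (≥28).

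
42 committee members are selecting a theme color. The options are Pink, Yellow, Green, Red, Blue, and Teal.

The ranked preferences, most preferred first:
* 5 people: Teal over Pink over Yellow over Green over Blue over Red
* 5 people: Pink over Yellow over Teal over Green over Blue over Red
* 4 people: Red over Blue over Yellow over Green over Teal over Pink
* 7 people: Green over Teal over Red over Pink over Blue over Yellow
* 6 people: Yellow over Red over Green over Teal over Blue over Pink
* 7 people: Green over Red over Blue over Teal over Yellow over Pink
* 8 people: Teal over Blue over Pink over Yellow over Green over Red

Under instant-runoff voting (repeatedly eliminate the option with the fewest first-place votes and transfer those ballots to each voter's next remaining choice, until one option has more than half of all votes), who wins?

Yellow

Round 1: Pink 5, Yellow 6, Green 14, Red 4, Blue 0, Teal 13. Blue eliminated.
Round 2: Pink 5, Yellow 6, Green 14, Red 4, Teal 13. Red eliminated.
Round 3: Pink 5, Yellow 10, Green 14, Teal 13. Pink eliminated.
Round 4: Yellow 15, Green 14, Teal 13. Teal eliminated.
Round 5: Yellow 28, Green 14. Yellow has a majority (≥22).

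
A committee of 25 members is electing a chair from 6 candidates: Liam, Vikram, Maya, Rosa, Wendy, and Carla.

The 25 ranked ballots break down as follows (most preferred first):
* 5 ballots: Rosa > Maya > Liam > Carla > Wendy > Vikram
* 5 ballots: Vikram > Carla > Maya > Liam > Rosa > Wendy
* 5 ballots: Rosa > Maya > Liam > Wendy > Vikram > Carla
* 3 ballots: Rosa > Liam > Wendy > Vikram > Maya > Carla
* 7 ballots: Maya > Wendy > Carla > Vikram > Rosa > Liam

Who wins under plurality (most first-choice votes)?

Rosa

First-place votes: Liam 0, Vikram 5, Maya 7, Rosa 13, Wendy 0, Carla 0.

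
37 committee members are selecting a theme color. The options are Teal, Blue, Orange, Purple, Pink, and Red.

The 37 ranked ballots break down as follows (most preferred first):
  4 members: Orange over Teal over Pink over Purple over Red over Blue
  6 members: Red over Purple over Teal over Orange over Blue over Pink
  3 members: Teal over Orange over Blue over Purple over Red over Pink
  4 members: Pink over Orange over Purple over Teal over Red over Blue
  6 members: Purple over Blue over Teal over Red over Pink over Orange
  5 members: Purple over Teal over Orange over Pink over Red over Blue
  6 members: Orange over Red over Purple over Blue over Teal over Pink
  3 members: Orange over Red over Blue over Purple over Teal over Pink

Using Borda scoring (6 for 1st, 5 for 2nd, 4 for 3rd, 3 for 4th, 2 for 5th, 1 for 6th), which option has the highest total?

Purple

Teal: 4×5 + 6×4 + 3×6 + 4×3 + 6×4 + 5×5 + 6×2 + 3×2 = 141
Blue: 4×1 + 6×2 + 3×4 + 4×1 + 6×5 + 5×1 + 6×3 + 3×4 = 97
Orange: 4×6 + 6×3 + 3×5 + 4×5 + 6×1 + 5×4 + 6×6 + 3×6 = 157
Purple: 4×3 + 6×5 + 3×3 + 4×4 + 6×6 + 5×6 + 6×4 + 3×3 = 166
Pink: 4×4 + 6×1 + 3×1 + 4×6 + 6×2 + 5×3 + 6×1 + 3×1 = 85
Red: 4×2 + 6×6 + 3×2 + 4×2 + 6×3 + 5×2 + 6×5 + 3×5 = 131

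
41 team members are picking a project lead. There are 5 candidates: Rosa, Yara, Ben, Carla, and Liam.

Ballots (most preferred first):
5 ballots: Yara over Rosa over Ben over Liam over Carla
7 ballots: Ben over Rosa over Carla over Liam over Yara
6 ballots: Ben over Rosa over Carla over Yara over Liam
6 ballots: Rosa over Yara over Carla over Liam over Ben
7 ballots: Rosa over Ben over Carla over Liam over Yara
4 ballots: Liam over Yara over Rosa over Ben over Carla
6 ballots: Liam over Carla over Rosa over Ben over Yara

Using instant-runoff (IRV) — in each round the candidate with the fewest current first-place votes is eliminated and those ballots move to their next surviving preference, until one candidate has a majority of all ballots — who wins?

Rosa

Round 1: Rosa 13, Yara 5, Ben 13, Carla 0, Liam 10. Carla eliminated.
Round 2: Rosa 13, Yara 5, Ben 13, Liam 10. Yara eliminated.
Round 3: Rosa 18, Ben 13, Liam 10. Liam eliminated.
Round 4: Rosa 28, Ben 13. Rosa has a majority (≥21).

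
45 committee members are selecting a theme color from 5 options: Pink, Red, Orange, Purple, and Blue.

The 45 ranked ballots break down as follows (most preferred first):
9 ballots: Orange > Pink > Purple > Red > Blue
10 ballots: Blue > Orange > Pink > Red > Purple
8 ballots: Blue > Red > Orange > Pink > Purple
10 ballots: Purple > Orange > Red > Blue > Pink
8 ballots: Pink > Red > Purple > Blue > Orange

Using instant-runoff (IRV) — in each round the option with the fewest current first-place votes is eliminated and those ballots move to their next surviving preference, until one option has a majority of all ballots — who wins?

Purple

Round 1: Pink 8, Red 0, Orange 9, Purple 10, Blue 18. Red eliminated.
Round 2: Pink 8, Orange 9, Purple 10, Blue 18. Pink eliminated.
Round 3: Orange 9, Purple 18, Blue 18. Orange eliminated.
Round 4: Purple 27, Blue 18. Purple has a majority (≥23).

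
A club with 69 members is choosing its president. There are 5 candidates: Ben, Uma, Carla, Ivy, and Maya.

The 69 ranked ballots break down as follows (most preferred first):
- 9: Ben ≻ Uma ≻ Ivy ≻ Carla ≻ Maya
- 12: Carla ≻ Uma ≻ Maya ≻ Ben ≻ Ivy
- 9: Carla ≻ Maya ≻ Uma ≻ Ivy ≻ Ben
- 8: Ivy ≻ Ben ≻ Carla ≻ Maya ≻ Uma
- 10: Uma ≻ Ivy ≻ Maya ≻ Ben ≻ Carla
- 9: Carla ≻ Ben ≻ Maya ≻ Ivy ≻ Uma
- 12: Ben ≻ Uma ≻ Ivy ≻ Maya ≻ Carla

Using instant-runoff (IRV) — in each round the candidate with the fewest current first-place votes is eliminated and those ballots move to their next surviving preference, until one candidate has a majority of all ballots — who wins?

Ben

Round 1: Ben 21, Uma 10, Carla 30, Ivy 8, Maya 0. Maya eliminated.
Round 2: Ben 21, Uma 10, Carla 30, Ivy 8. Ivy eliminated.
Round 3: Ben 29, Uma 10, Carla 30. Uma eliminated.
Round 4: Ben 39, Carla 30. Ben has a majority (≥35).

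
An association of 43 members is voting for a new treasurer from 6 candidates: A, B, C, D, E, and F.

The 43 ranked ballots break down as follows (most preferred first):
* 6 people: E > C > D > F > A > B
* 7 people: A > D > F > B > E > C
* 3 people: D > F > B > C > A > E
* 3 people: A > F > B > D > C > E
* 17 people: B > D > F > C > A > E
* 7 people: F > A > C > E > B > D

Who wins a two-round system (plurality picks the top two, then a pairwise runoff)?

Round 1 first-place votes: A 10, B 17, C 0, D 3, E 6, F 7. B and A advance.
Runoff: B is ranked above A on 20 ballots, A above B on 23.

A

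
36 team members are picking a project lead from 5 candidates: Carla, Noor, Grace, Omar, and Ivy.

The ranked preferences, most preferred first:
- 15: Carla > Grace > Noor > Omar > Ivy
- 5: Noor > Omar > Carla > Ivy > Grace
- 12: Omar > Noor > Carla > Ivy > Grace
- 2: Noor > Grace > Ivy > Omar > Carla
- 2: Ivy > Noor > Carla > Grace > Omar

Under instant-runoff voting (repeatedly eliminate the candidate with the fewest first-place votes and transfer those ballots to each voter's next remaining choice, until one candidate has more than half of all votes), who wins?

Round 1: Carla 15, Noor 7, Grace 0, Omar 12, Ivy 2. Grace eliminated.
Round 2: Carla 15, Noor 7, Omar 12, Ivy 2. Ivy eliminated.
Round 3: Carla 15, Noor 9, Omar 12. Noor eliminated.
Round 4: Carla 17, Omar 19. Omar has a majority (≥19).

Omar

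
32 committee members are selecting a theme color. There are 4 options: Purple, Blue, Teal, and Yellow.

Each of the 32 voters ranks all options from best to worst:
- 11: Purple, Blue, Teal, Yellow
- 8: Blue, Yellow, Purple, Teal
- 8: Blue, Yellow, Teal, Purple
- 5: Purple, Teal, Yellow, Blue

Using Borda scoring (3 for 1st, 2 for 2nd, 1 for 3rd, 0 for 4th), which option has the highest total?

Blue

Purple: 11×3 + 8×1 + 8×0 + 5×3 = 56
Blue: 11×2 + 8×3 + 8×3 + 5×0 = 70
Teal: 11×1 + 8×0 + 8×1 + 5×2 = 29
Yellow: 11×0 + 8×2 + 8×2 + 5×1 = 37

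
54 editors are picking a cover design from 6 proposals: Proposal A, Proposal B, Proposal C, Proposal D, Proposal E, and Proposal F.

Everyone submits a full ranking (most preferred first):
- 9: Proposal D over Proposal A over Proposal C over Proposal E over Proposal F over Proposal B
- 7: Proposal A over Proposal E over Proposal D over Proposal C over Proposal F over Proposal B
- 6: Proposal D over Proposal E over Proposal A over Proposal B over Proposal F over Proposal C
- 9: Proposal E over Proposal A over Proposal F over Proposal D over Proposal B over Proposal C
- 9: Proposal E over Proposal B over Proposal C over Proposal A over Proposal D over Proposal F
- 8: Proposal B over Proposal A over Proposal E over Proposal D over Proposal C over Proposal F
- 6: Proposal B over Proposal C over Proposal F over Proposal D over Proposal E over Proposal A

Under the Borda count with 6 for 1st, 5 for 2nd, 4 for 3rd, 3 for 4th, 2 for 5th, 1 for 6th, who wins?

Proposal E

Proposal A: 9×5 + 7×6 + 6×4 + 9×5 + 9×3 + 8×5 + 6×1 = 229
Proposal B: 9×1 + 7×1 + 6×3 + 9×2 + 9×5 + 8×6 + 6×6 = 181
Proposal C: 9×4 + 7×3 + 6×1 + 9×1 + 9×4 + 8×2 + 6×5 = 154
Proposal D: 9×6 + 7×4 + 6×6 + 9×3 + 9×2 + 8×3 + 6×3 = 205
Proposal E: 9×3 + 7×5 + 6×5 + 9×6 + 9×6 + 8×4 + 6×2 = 244
Proposal F: 9×2 + 7×2 + 6×2 + 9×4 + 9×1 + 8×1 + 6×4 = 121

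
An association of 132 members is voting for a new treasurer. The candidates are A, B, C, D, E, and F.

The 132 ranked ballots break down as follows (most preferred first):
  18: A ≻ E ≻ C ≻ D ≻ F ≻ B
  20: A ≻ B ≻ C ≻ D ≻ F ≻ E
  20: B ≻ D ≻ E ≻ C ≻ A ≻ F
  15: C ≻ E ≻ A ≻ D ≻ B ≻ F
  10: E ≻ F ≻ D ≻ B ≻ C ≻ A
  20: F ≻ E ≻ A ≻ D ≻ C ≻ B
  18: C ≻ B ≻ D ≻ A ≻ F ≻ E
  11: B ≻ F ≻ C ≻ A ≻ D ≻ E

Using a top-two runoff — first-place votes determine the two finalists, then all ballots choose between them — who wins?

C

Round 1 first-place votes: A 38, B 31, C 33, D 0, E 10, F 20. A and C advance.
Runoff: A is ranked above C on 58 ballots, C above A on 74.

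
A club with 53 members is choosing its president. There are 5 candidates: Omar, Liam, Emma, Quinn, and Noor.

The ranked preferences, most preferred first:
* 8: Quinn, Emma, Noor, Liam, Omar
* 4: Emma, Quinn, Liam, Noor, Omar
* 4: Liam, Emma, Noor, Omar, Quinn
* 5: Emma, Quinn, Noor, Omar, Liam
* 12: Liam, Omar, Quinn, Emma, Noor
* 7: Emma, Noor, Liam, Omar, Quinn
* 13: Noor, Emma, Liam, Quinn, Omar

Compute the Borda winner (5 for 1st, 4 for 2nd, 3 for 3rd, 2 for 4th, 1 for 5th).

Emma

Omar: 8×1 + 4×1 + 4×2 + 5×2 + 12×4 + 7×2 + 13×1 = 105
Liam: 8×2 + 4×3 + 4×5 + 5×1 + 12×5 + 7×3 + 13×3 = 173
Emma: 8×4 + 4×5 + 4×4 + 5×5 + 12×2 + 7×5 + 13×4 = 204
Quinn: 8×5 + 4×4 + 4×1 + 5×4 + 12×3 + 7×1 + 13×2 = 149
Noor: 8×3 + 4×2 + 4×3 + 5×3 + 12×1 + 7×4 + 13×5 = 164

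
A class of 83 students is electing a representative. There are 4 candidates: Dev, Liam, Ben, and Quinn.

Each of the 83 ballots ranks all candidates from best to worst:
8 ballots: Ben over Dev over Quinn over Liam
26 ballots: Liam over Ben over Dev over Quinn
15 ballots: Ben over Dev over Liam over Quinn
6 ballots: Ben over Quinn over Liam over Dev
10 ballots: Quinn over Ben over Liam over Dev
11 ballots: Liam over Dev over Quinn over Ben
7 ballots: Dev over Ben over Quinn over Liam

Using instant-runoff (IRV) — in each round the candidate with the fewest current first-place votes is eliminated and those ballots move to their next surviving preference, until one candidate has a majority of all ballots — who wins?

Round 1: Dev 7, Liam 37, Ben 29, Quinn 10. Dev eliminated.
Round 2: Liam 37, Ben 36, Quinn 10. Quinn eliminated.
Round 3: Liam 37, Ben 46. Ben has a majority (≥42).

Ben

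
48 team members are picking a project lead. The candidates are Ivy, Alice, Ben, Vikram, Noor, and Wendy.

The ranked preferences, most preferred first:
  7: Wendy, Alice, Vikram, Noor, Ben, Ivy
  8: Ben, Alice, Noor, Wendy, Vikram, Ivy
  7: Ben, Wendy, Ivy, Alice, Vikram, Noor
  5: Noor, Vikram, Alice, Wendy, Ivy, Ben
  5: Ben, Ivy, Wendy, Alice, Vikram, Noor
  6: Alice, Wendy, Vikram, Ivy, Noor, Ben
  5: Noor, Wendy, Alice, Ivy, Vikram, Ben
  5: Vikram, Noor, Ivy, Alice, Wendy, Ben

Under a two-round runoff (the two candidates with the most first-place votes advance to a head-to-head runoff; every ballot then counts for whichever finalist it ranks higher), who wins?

Noor

Round 1 first-place votes: Ivy 0, Alice 6, Ben 20, Vikram 5, Noor 10, Wendy 7. Ben and Noor advance.
Runoff: Ben is ranked above Noor on 20 ballots, Noor above Ben on 28.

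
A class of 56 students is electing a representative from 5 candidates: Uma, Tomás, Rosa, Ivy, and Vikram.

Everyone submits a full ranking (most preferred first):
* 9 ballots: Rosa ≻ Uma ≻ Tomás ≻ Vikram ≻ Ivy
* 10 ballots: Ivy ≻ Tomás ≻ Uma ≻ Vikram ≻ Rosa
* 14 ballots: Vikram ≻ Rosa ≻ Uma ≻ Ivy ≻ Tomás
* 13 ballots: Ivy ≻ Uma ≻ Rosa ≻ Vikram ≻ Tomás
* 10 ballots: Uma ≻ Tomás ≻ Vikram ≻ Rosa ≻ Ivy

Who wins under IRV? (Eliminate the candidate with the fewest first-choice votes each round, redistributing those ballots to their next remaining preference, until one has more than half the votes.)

Round 1: Uma 10, Tomás 0, Rosa 9, Ivy 23, Vikram 14. Tomás eliminated.
Round 2: Uma 10, Rosa 9, Ivy 23, Vikram 14. Rosa eliminated.
Round 3: Uma 19, Ivy 23, Vikram 14. Vikram eliminated.
Round 4: Uma 33, Ivy 23. Uma has a majority (≥29).

Uma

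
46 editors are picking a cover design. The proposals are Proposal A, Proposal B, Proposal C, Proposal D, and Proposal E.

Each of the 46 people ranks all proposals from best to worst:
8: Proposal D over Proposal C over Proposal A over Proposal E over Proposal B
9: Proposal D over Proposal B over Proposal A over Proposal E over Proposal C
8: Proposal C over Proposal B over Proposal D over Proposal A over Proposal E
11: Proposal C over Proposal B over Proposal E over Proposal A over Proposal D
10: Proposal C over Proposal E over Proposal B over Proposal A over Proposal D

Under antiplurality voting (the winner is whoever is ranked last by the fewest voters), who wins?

Last-place votes: Proposal A 0, Proposal B 8, Proposal C 9, Proposal D 21, Proposal E 8.

Proposal A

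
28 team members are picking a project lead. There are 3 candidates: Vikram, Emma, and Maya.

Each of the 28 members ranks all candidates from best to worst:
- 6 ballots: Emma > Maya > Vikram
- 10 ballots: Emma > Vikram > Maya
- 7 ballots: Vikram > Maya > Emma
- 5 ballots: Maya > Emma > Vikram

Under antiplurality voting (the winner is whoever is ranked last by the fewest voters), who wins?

Last-place votes: Vikram 11, Emma 7, Maya 10.

Emma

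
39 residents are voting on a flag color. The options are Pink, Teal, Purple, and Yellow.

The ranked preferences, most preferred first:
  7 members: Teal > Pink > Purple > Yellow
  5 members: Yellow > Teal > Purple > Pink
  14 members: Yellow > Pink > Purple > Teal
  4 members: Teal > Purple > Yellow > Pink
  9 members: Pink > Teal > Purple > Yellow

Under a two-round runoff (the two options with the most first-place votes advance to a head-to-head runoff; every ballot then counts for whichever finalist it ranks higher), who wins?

Teal

Round 1 first-place votes: Pink 9, Teal 11, Purple 0, Yellow 19. Yellow and Teal advance.
Runoff: Yellow is ranked above Teal on 19 ballots, Teal above Yellow on 20.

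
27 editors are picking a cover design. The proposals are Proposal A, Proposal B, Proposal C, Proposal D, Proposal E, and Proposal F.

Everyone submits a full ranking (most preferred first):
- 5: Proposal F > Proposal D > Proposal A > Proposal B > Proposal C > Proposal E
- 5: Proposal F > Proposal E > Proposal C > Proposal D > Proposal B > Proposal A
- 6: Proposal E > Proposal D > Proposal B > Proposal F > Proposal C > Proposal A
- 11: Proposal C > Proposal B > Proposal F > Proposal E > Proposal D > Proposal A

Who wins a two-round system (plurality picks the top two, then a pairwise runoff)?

Round 1 first-place votes: Proposal A 0, Proposal B 0, Proposal C 11, Proposal D 0, Proposal E 6, Proposal F 10. Proposal C and Proposal F advance.
Runoff: Proposal C is ranked above Proposal F on 11 ballots, Proposal F above Proposal C on 16.

Proposal F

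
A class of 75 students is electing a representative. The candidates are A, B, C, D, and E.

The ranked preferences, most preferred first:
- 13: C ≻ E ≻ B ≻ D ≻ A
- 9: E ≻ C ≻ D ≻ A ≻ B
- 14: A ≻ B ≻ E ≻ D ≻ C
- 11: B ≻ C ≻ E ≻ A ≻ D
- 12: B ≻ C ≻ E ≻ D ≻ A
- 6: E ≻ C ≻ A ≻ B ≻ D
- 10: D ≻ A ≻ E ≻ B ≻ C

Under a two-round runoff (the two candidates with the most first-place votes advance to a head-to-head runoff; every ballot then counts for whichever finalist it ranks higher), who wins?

E

Round 1 first-place votes: A 14, B 23, C 13, D 10, E 15. B and E advance.
Runoff: B is ranked above E on 37 ballots, E above B on 38.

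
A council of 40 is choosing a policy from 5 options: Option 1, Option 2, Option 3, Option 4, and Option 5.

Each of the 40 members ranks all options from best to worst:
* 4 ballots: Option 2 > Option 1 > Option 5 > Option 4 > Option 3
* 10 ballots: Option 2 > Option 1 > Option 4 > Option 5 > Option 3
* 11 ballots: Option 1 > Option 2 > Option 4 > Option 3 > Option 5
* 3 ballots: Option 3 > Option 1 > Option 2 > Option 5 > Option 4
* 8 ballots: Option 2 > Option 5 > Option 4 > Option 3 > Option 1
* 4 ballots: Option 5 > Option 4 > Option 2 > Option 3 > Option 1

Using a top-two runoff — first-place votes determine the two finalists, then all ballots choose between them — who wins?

Option 2

Round 1 first-place votes: Option 1 11, Option 2 22, Option 3 3, Option 4 0, Option 5 4. Option 2 and Option 1 advance.
Runoff: Option 2 is ranked above Option 1 on 26 ballots, Option 1 above Option 2 on 14.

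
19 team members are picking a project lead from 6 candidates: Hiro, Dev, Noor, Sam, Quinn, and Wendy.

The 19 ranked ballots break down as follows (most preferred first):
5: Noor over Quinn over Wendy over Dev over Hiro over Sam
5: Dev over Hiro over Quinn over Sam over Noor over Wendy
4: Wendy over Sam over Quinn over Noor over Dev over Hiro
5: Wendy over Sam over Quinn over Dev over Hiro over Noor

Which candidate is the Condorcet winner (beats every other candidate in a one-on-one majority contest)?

Quinn

Quinn vs Hiro: 14–5
Quinn vs Dev: 14–5
Quinn vs Noor: 14–5
Quinn vs Sam: 10–9
Quinn vs Wendy: 10–9
Quinn beats every other candidate.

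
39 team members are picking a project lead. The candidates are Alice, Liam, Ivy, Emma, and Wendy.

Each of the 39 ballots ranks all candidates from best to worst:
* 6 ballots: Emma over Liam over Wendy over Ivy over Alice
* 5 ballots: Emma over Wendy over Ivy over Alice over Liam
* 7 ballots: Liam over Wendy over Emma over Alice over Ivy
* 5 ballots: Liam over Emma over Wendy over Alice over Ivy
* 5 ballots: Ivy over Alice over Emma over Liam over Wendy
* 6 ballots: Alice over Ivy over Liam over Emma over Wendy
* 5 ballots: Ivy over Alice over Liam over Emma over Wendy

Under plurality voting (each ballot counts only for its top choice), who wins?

First-place votes: Alice 6, Liam 12, Ivy 10, Emma 11, Wendy 0.

Liam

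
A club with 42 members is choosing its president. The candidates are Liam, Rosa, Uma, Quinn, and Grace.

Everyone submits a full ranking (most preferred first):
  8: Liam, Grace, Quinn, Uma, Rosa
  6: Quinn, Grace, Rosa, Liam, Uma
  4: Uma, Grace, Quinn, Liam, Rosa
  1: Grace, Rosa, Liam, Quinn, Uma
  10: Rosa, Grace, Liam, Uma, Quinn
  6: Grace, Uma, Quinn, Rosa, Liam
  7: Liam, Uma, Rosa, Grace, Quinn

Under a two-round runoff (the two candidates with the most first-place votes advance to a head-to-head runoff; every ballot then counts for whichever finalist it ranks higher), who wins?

Rosa

Round 1 first-place votes: Liam 15, Rosa 10, Uma 4, Quinn 6, Grace 7. Liam and Rosa advance.
Runoff: Liam is ranked above Rosa on 19 ballots, Rosa above Liam on 23.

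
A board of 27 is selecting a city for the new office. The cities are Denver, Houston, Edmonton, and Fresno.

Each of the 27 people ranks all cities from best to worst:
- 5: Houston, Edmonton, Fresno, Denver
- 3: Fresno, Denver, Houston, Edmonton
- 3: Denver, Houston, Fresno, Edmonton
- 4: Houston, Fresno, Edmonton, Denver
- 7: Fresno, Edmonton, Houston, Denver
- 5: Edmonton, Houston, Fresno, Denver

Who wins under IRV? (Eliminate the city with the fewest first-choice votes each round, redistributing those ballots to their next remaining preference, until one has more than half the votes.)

Round 1: Denver 3, Houston 9, Edmonton 5, Fresno 10. Denver eliminated.
Round 2: Houston 12, Edmonton 5, Fresno 10. Edmonton eliminated.
Round 3: Houston 17, Fresno 10. Houston has a majority (≥14).

Houston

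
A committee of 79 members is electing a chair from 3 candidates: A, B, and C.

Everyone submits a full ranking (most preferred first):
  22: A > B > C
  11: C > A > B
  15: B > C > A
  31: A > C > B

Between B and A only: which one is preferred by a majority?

A

B is ranked above A on 15 ballots; A above B on 64.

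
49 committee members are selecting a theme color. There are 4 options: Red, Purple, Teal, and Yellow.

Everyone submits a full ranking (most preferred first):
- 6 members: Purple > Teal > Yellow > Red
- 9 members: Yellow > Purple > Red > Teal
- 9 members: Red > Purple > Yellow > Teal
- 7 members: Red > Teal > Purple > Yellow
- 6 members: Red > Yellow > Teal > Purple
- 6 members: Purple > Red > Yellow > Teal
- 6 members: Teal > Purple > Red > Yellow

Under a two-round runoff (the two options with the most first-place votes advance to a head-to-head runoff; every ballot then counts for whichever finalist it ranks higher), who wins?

Round 1 first-place votes: Red 22, Purple 12, Teal 6, Yellow 9. Red and Purple advance.
Runoff: Red is ranked above Purple on 22 ballots, Purple above Red on 27.

Purple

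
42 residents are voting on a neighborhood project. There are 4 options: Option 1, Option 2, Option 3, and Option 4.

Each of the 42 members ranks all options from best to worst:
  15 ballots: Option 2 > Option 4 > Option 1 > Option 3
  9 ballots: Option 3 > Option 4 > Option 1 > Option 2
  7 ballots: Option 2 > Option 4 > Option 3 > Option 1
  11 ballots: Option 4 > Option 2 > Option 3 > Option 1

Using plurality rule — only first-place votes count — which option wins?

First-place votes: Option 1 0, Option 2 22, Option 3 9, Option 4 11.

Option 2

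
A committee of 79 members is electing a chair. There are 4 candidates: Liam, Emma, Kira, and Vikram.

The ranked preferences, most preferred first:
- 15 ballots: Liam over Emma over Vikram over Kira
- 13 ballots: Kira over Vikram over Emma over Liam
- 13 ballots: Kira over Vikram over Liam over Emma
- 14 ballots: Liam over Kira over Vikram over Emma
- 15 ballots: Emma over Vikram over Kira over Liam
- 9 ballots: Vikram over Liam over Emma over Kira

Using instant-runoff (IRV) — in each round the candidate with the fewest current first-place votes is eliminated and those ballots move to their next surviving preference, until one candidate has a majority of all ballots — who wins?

Kira

Round 1: Liam 29, Emma 15, Kira 26, Vikram 9. Vikram eliminated.
Round 2: Liam 38, Emma 15, Kira 26. Emma eliminated.
Round 3: Liam 38, Kira 41. Kira has a majority (≥40).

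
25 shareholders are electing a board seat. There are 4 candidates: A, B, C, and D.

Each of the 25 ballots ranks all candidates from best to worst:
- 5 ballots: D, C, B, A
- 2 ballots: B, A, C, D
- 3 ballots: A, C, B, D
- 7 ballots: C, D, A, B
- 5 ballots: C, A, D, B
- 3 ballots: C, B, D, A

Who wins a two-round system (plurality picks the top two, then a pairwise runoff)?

C

Round 1 first-place votes: A 3, B 2, C 15, D 5. C and D advance.
Runoff: C is ranked above D on 20 ballots, D above C on 5.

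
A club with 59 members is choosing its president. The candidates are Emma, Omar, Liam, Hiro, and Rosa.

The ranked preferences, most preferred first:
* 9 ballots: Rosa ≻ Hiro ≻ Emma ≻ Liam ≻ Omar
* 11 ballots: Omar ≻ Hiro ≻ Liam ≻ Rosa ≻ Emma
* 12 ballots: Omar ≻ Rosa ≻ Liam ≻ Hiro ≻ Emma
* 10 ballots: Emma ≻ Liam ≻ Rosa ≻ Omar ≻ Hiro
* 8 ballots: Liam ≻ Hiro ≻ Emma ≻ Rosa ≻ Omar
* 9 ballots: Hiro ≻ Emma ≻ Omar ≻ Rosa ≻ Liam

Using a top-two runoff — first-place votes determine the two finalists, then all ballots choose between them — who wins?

Emma

Round 1 first-place votes: Emma 10, Omar 23, Liam 8, Hiro 9, Rosa 9. Omar and Emma advance.
Runoff: Omar is ranked above Emma on 23 ballots, Emma above Omar on 36.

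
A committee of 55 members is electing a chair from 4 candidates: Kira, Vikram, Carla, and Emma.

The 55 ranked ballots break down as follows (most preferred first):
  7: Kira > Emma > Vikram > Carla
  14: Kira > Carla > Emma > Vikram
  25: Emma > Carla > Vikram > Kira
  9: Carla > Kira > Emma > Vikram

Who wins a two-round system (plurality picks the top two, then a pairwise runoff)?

Round 1 first-place votes: Kira 21, Vikram 0, Carla 9, Emma 25. Emma and Kira advance.
Runoff: Emma is ranked above Kira on 25 ballots, Kira above Emma on 30.

Kira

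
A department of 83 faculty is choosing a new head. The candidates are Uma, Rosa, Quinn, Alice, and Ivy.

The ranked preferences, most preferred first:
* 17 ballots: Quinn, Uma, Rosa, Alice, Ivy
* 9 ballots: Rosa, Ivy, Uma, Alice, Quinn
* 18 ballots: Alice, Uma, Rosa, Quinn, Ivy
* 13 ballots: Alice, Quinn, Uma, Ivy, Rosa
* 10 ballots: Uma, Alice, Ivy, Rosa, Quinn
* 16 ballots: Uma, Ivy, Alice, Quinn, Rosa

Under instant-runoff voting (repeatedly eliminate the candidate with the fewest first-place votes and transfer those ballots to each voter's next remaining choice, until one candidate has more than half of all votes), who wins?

Round 1: Uma 26, Rosa 9, Quinn 17, Alice 31, Ivy 0. Ivy eliminated.
Round 2: Uma 26, Rosa 9, Quinn 17, Alice 31. Rosa eliminated.
Round 3: Uma 35, Quinn 17, Alice 31. Quinn eliminated.
Round 4: Uma 52, Alice 31. Uma has a majority (≥42).

Uma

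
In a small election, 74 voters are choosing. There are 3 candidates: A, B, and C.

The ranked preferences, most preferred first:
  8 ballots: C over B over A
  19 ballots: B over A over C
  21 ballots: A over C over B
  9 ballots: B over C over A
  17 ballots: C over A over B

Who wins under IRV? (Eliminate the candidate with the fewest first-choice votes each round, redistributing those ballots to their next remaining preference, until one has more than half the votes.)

Round 1: A 21, B 28, C 25. A eliminated.
Round 2: B 28, C 46. C has a majority (≥38).

C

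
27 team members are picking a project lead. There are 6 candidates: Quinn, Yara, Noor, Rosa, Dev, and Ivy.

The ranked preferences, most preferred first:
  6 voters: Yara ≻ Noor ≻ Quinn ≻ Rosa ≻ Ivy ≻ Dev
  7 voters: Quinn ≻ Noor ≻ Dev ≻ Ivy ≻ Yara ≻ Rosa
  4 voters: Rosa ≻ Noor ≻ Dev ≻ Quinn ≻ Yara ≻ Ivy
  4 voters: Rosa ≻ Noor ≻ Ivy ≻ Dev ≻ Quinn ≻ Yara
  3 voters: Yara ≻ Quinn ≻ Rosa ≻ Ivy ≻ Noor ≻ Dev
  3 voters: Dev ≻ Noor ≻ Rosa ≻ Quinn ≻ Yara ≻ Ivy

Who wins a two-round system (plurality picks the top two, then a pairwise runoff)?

Round 1 first-place votes: Quinn 7, Yara 9, Noor 0, Rosa 8, Dev 3, Ivy 0. Yara and Rosa advance.
Runoff: Yara is ranked above Rosa on 16 ballots, Rosa above Yara on 11.

Yara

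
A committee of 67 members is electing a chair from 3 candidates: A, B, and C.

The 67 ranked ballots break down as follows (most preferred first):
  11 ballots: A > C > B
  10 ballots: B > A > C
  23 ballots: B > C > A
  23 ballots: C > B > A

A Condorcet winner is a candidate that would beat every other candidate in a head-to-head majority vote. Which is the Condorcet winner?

C

C vs A: 46–21
C vs B: 34–33
C beats every other candidate.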